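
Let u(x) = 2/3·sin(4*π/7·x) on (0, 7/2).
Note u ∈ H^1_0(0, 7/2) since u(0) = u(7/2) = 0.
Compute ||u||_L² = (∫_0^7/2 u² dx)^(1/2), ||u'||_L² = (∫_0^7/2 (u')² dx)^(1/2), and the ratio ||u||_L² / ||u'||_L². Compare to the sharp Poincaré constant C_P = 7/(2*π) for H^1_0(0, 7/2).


||u||_L² / ||u'||_L² = 7/(4*π) < C_P = 7/(2*π).

u(x) = 2/3·sin(4*π/7·x), so u'(x) = 8*π*cos(4*π*x/7)/21.
Writing u(x) = A·sin(kπx/L) with A = 2/3 and k = 2, use ∫_0^L sin²(kπx/L) dx = L/2 and ∫_0^L cos²(kπx/L) dx = L/2.
u² = 4/9·sin²(4*π/7·x) and (u')² = 64*π^2/441·cos²(4*π/7·x), and each of sin², cos² integrates to L/2 = 7/4 over (0, 7/2).
∫_0^7/2 u² dx = 7/9, so ||u||_L² = sqrt(7)/3.
∫_0^7/2 (u')² dx = 16*π^2/63, so ||u'||_L² = 4*sqrt(7)*π/21.
Ratio ||u||_L² / ||u'||_L² = 7/(4*π).
Sharp Poincaré constant on H^1_0(0, 7/2) is C_P = L/π = 7/(2*π), achieved by sin(2*π/7·x).
This is the k = 2 harmonic; the ratio L/(kπ) is strictly less than C_P = L/π, consistent with the sharp inequality ||u||_L² ≤ C_P ||u'||_L².


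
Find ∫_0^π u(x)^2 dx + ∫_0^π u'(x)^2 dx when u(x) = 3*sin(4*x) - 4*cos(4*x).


||u||_{H^1(0,π)}^2 = 425*π/2

u'(x) = 16*sin(4*x) + 12*cos(4*x).
Expand u² and (u')² and integrate term by term on (0, π), using: for integers n ≥ 1, ∫_0^π sin²(nx) dx = ∫_0^π cos²(nx) dx = π/2; for n ≠ n', ∫_0^π sin(nx)sin(n'x) dx = ∫_0^π cos(nx)cos(n'x) dx = 0; and by product-to-sum, ∫_0^π sin(nx)cos(n'x) dx = ½∫_0^π [sin((n+n')x) + sin((n−n')x)] dx, which is 0 when n+n' is even and 2n/(n²−n'²) when n+n' is odd (it need not vanish on (0, π)).
  u² squared terms: (-4)²·∫cos(4x)² dx = 16·π/2 = 8*π;  (3)²·∫sin(4x)² dx = 9·π/2 = 9*π/2.
  u² cross terms: 2·(-4)·(3)·∫cos(4x)·sin(4x) dx = -24·(0) = 0.
  So ∫_0^π u² dx = 8*π + 9*π/2 + 0 = 25*π/2.
  (u')² squared terms: (12)²·∫cos(4x)² dx = 144·π/2 = 72*π;  (16)²·∫sin(4x)² dx = 256·π/2 = 128*π.
  (u')² cross terms: 2·(12)·(16)·∫cos(4x)·sin(4x) dx = 384·(0) = 0.
  So ∫_0^π (u')² dx = 72*π + 128*π + 0 = 200*π.
||u||_{H^1}^2 = (25*π/2) + (200*π) = 425*π/2.


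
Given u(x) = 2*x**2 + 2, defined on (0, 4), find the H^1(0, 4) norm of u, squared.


||u||_{H^1}^2 = 6736/5

The H^1 norm (squared) on an interval (0, L) is
  ||u||_{H^1}^2 = ∫_0^L u(x)^2 dx + ∫_0^L u'(x)^2 dx.
Compute u'(x) = 4*x.
Then u(x)^2 = 4*x**4 + 8*x**2 + 4 and u'(x)^2 = 16*x**2.
Integrate each monomial from 0 to 4 using ∫_0^4 c·x^n dx = c·4^(n+1)/(n+1):
  ∫_0^4 u(x)^2 dx = ∫_0^4 (4*x^4 + 8*x^2 + 4) dx. Term by term:
    ∫_0^4 4*x^4 dx = 4096/5;  ∫_0^4 8*x^2 dx = 512/3;  ∫_0^4 4 dx = 16.
  Sum: 4096/5 + 512/3 + 16 = 15088/15.
  ∫_0^4 u'(x)^2 dx = ∫_0^4 (16*x^2) dx. Term by term:
    ∫_0^4 16*x^2 dx = 1024/3.
Adding: ||u||_{H^1}^2 = 15088/15 + 1024/3 = 6736/5.


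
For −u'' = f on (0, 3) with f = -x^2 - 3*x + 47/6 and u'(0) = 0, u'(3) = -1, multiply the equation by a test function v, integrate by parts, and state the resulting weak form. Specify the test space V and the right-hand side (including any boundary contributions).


V = H^1(0, 3) (v unrestricted at boundary; u is determined up to an additive constant); weak form: ∫_0^3 u'v' dx = ∫_0^3 (-x^2 - 3*x + 47/6) v dx − v(3) for all v ∈ V.

Multiply both sides by a test function v and integrate from 0 to 3:
  ∫_0^3 −u''(x) v(x) dx = ∫_0^3 f(x) v(x) dx.
Integrate the LHS by parts once:
  ∫_0^3 −u'' v dx = −[u'(x) v(x)]_0^3 + ∫_0^3 u'(x) v'(x) dx.
Thus ∫_0^3 u'(x) v'(x) dx = ∫_0^3 f(x) v(x) dx + [u'(x) v(x)]_0^3.
Choose V so that boundary terms are either known or forced to vanish.
u has inhomogeneous Neumann u'(0) = 0, u'(3) = -1. [u' v]_0^3 = (-1)·v(3) − (0)·v(0) = − v(3). Take V = H^1(0, 3); boundary term becomes part of RHS.
Weak formulation: find u (satisfying any essential BC) such that ∫_0^3 u'(x) v'(x) dx = ∫_0^3 f v dx − v(3) for all v ∈ V (Neumann data are natural BCs: they enter the RHS as boundary terms).
Substituting f(x) = -x^2 - 3*x + 47/6, the right-hand side is ∫_0^3 (-x^2 - 3*x + 47/6) v dx − v(3).
Compatibility check (pure Neumann): taking v ≡ 1 ∈ V gives 0 = ∫_0^3 f dx + (-1) − (0), i.e. ∫_0^3 f dx must equal u'(0) − u'(3) = 1. Indeed ∫_0^3 (-x^2 - 3*x + 47/6) dx = 1, so the data are compatible. The solution is then unique only up to an additive constant (fix it e.g. by requiring ∫_0^3 u dx = 0).


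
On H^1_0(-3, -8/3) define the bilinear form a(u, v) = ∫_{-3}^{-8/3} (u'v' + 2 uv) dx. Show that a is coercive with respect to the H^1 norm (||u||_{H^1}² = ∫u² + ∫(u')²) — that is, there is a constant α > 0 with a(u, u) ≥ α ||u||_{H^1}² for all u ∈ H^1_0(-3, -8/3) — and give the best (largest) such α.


α = 1

Coercivity of a(·,·) on H^1_0(-3, -8/3) means a(u, u) ≥ α ||u||_{H^1}² for every u ∈ H^1_0.
The interval has length L = 1/3, and Poincaré/coercivity depend only on L. Here a(u, u) = ∫(u')² + (2)·∫u².
Here c = 2 ≥ 1, so a(u,u) = ∫(u')² + c∫u² ≥ ∫(u')² + ∫u² = ||u||_{H^1}², i.e. α = 1 works. No larger α is possible: a(u,u) ≥ α||u||_{H^1}² means (1−α)∫(u')² ≥ (α−c)∫u², and for the modes u_n = sin(nπ(x−x₀)/L) (x₀ the left endpoint) one has ∫u_n²/∫(u_n')² = (L/(nπ))² → 0, so a(u_n,u_n)/||u_n||_{H^1}² → 1. Hence the optimal constant is α = 1.
Therefore α = 1.


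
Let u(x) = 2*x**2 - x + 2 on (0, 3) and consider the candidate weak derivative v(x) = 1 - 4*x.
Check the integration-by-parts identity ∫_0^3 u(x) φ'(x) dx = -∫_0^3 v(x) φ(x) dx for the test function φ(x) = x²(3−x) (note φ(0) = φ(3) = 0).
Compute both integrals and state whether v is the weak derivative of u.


LHS = -837/20, RHS = 837/20. No, v is not the weak derivative of u.

u(x) = 2*x**2 - x + 2, classical derivative u'(x) = 4*x - 1.
φ(x) = x²(3−x), so φ'(x) = 3*x*(2 - x).
Note φ(0) = φ(3) = 0, so the boundary term u·φ vanishes.
LHS = ∫_0^3 u(x) φ'(x) dx = ∫_0^3 (-6*x^4 + 15*x^3 - 12*x^2 + 12*x) dx. Term by term:
  ∫_0^3 -6*x^4 dx = -1458/5;  ∫_0^3 15*x^3 dx = 1215/4;  ∫_0^3 -12*x^2 dx = -108;
  ∫_0^3 12*x dx = 54.
Sum: -1458/5 + 1215/4 − 108 + 54 = -837/20.
So LHS = -837/20.
∫_0^3 v(x) φ(x) dx = ∫_0^3 (4*x^4 - 13*x^3 + 3*x^2) dx. Term by term:
  ∫_0^3 4*x^4 dx = 972/5;  ∫_0^3 -13*x^3 dx = -1053/4;  ∫_0^3 3*x^2 dx = 27.
Sum: 972/5 − 1053/4 + 27 = -837/20.
So RHS = -∫_0^3 v(x) φ(x) dx = 837/20.
LHS − RHS = -837/10 ≠ 0, so the identity fails.
(For a valid weak derivative the identity must hold for EVERY test function, in particular this one. The failure shows v is NOT the weak derivative of u.)
Correct weak derivative would be u'(x) = 4*x - 1.


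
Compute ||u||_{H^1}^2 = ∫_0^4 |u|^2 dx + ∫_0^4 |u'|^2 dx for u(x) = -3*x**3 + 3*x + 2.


||u||_{H^1}^2 = 1133564/35

The H^1 norm (squared) on an interval (0, L) is
  ||u||_{H^1}^2 = ∫_0^L u(x)^2 dx + ∫_0^L u'(x)^2 dx.
Compute u'(x) = 3 - 9*x**2.
Then u(x)^2 = 9*x**6 - 18*x**4 - 12*x**3 + 9*x**2 + 12*x + 4 and u'(x)^2 = 81*x**4 - 54*x**2 + 9.
Integrate each monomial from 0 to 4 using ∫_0^4 c·x^n dx = c·4^(n+1)/(n+1):
  ∫_0^4 u(x)^2 dx = ∫_0^4 (9*x^6 - 18*x^4 - 12*x^3 + 9*x^2 + 12*x + 4) dx. Term by term:
    ∫_0^4 9*x^6 dx = 147456/7;  ∫_0^4 -18*x^4 dx = -18432/5;  ∫_0^4 -12*x^3 dx = -768;
    ∫_0^4 9*x^2 dx = 192;  ∫_0^4 12*x dx = 96;  ∫_0^4 4 dx = 16.
  Sum: 147456/7 − 18432/5 − 768 + 192 + 96 + 16 = 592016/35.
  ∫_0^4 u'(x)^2 dx = ∫_0^4 (81*x^4 - 54*x^2 + 9) dx. Term by term:
    ∫_0^4 81*x^4 dx = 82944/5;  ∫_0^4 -54*x^2 dx = -1152;  ∫_0^4 9 dx = 36.
  Sum: 82944/5 − 1152 + 36 = 77364/5.
Adding: ||u||_{H^1}^2 = 592016/35 + 77364/5 = 1133564/35.


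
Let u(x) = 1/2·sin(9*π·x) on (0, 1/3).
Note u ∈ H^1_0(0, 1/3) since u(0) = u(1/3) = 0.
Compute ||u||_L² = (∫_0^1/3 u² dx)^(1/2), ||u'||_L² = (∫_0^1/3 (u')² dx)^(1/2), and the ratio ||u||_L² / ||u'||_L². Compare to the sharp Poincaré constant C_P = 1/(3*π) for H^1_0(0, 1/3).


||u||_L² / ||u'||_L² = 1/(9*π) < C_P = 1/(3*π).

u(x) = 1/2·sin(9*π·x), so u'(x) = 9*π*cos(9*π*x)/2.
Writing u(x) = A·sin(kπx/L) with A = 1/2 and k = 3, use ∫_0^L sin²(kπx/L) dx = L/2 and ∫_0^L cos²(kπx/L) dx = L/2.
u² = 1/4·sin²(9*π·x) and (u')² = 81*π^2/4·cos²(9*π·x), and each of sin², cos² integrates to L/2 = 1/6 over (0, 1/3).
∫_0^1/3 u² dx = 1/24, so ||u||_L² = sqrt(6)/12.
∫_0^1/3 (u')² dx = 27*π^2/8, so ||u'||_L² = 3*sqrt(6)*π/4.
Ratio ||u||_L² / ||u'||_L² = 1/(9*π).
Sharp Poincaré constant on H^1_0(0, 1/3) is C_P = L/π = 1/(3*π), achieved by sin(3*π·x).
This is the k = 3 harmonic; the ratio L/(kπ) is strictly less than C_P = L/π, consistent with the sharp inequality ||u||_L² ≤ C_P ||u'||_L².


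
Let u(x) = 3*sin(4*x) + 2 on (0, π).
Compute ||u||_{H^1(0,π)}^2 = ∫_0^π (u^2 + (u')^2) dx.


||u||_{H^1(0,π)}^2 = 161*π/2

u'(x) = 12*cos(4*x).
Expand u² and (u')² and integrate term by term on (0, π), using: for integers n ≥ 1, ∫_0^π sin²(nx) dx = ∫_0^π cos²(nx) dx = π/2; for n ≠ n', ∫_0^π sin(nx)sin(n'x) dx = ∫_0^π cos(nx)cos(n'x) dx = 0; and by product-to-sum, ∫_0^π sin(nx)cos(n'x) dx = ½∫_0^π [sin((n+n')x) + sin((n−n')x)] dx, which is 0 when n+n' is even and 2n/(n²−n'²) when n+n' is odd (it need not vanish on (0, π)). For the constant mode: ∫_0^π 1 dx = π, ∫_0^π cos(nx) dx = 0, ∫_0^π sin(nx) dx = (1−(−1)^n)/n.
  u² squared terms: (2)²·∫1 dx = 4·π = 4*π;  (3)²·∫sin(4x)² dx = 9·π/2 = 9*π/2.
  u² cross terms: 2·(2)·(3)·∫1·sin(4x) dx = 12·(0) = 0.
  So ∫_0^π u² dx = 4*π + 9*π/2 + 0 = 17*π/2.
  (u')² squared terms: (12)²·∫cos(4x)² dx = 144·π/2 = 72*π.
  So ∫_0^π (u')² dx = 72*π.
||u||_{H^1}^2 = (17*π/2) + (72*π) = 161*π/2.


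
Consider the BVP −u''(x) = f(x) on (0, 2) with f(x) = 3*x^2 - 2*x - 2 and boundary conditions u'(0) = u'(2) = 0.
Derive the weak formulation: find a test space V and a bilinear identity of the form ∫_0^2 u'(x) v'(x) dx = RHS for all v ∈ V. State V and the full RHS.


V = H^1(0, 2) (no boundary constraint on v; u is determined up to an additive constant); weak form: ∫_0^2 u'v' dx = ∫_0^2 (3*x^2 - 2*x - 2) v dx for all v ∈ V.

Multiply both sides by a test function v and integrate from 0 to 2:
  ∫_0^2 −u''(x) v(x) dx = ∫_0^2 f(x) v(x) dx.
Integrate the LHS by parts once:
  ∫_0^2 −u'' v dx = −[u'(x) v(x)]_0^2 + ∫_0^2 u'(x) v'(x) dx.
Thus ∫_0^2 u'(x) v'(x) dx = ∫_0^2 f(x) v(x) dx + [u'(x) v(x)]_0^2.
Choose V so that boundary terms are either known or forced to vanish.
u has homogeneous Neumann: u'(0) = u'(2) = 0. So [u' v]_0^2 = 0·v(2) − 0·v(0) = 0 for any v; take V = H^1(0, 2).
Weak formulation: find u (satisfying any essential BC) such that ∫_0^2 u'(x) v'(x) dx = ∫_0^2 f v dx for all v ∈ V (homogeneous Neumann, so boundary terms vanish).
Substituting f(x) = 3*x^2 - 2*x - 2, the right-hand side is ∫_0^2 (3*x^2 - 2*x - 2) v dx.
Compatibility check (pure Neumann): taking v ≡ 1 ∈ V gives 0 = ∫_0^2 f dx + (0) − (0), i.e. ∫_0^2 f dx must equal u'(0) − u'(2) = 0. Indeed ∫_0^2 (3*x^2 - 2*x - 2) dx = 0, so the data are compatible. The solution is then unique only up to an additive constant (fix it e.g. by requiring ∫_0^2 u dx = 0).


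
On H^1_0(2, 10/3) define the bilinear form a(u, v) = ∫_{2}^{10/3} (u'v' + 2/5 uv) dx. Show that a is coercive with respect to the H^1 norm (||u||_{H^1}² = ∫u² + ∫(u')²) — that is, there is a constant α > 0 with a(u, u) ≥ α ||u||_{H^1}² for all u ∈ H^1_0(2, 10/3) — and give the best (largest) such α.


α = (32 + 45*π^2)/(5*(16 + 9*π^2))

Coercivity of a(·,·) on H^1_0(2, 10/3) means a(u, u) ≥ α ||u||_{H^1}² for every u ∈ H^1_0.
The interval has length L = 4/3, and Poincaré/coercivity depend only on L. Here a(u, u) = ∫(u')² + (2/5)·∫u².
Here 0 < c = 2/5 < 1. The condition a(u,u) ≥ α||u||_{H^1}² reads (1−α)∫(u')² ≥ (α−c)∫u². Any admissible α is ≤ 1 (rapidly oscillating u have ∫u²/∫(u')² → 0), and α = 1 would force 0 ≥ (1−c)∫u², impossible since c < 1; so 1−α > 0. By the sharp Poincaré inequality on H^1_0 of an interval of length L, ∫(u')² ≥ (π/L)²∫u² with equality for the first sine mode sin(π(x−x₀)/L) (x₀ the left endpoint), so the inequality holds for all u iff (1−α)(π/L)² ≥ α − c, i.e. α ≤ ((π/L)² + c)/((π/L)² + 1) = (1 + c(L/π)²)/(1 + (L/π)²). With (π/L)² = 9*π^2/16 and c = 2/5, the largest admissible constant is α = ((π/L)² + c)/((π/L)² + 1).
Simplifying, α = (32 + 45*π^2)/(5*(16 + 9*π^2)).


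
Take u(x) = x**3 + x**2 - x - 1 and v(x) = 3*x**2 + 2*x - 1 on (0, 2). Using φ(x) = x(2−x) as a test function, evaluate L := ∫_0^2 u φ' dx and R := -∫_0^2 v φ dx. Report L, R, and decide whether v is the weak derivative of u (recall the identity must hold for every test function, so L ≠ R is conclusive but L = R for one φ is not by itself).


LHS = -92/15, RHS = -92/15. Yes, v = u' weakly.

u(x) = x**3 + x**2 - x - 1, classical derivative u'(x) = 3*x**2 + 2*x - 1.
φ(x) = x(2−x), so φ'(x) = 2 - 2*x.
Note φ(0) = φ(2) = 0, so the boundary term u·φ vanishes.
LHS = ∫_0^2 u(x) φ'(x) dx = ∫_0^2 (-2*x^4 + 4*x^2 - 2) dx. Term by term:
  ∫_0^2 -2*x^4 dx = -64/5;  ∫_0^2 4*x^2 dx = 32/3;  ∫_0^2 -2 dx = -4.
Sum: -64/5 + 32/3 − 4 = -92/15.
So LHS = -92/15.
∫_0^2 v(x) φ(x) dx = ∫_0^2 (-3*x^4 + 4*x^3 + 5*x^2 - 2*x) dx. Term by term:
  ∫_0^2 -3*x^4 dx = -96/5;  ∫_0^2 4*x^3 dx = 16;  ∫_0^2 5*x^2 dx = 40/3;
  ∫_0^2 -2*x dx = -4.
Sum: -96/5 + 16 + 40/3 − 4 = 92/15.
So RHS = -∫_0^2 v(x) φ(x) dx = -92/15.
LHS = RHS, so the identity holds for this test φ.
Moreover u is smooth here and v(x) = u'(x) = 3*x**2 + 2*x - 1 pointwise, so the identity holds for every test function. Hence v is the weak derivative of u.


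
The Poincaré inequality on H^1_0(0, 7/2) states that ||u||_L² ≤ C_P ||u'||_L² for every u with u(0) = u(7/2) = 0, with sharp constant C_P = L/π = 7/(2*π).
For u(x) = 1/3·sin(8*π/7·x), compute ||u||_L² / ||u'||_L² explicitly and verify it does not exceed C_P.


||u||_L² / ||u'||_L² = 7/(8*π) < C_P = 7/(2*π).

u(x) = 1/3·sin(8*π/7·x), so u'(x) = 8*π*cos(8*π*x/7)/21.
Writing u(x) = A·sin(kπx/L) with A = 1/3 and k = 4, use ∫_0^L sin²(kπx/L) dx = L/2 and ∫_0^L cos²(kπx/L) dx = L/2.
u² = 1/9·sin²(8*π/7·x) and (u')² = 64*π^2/441·cos²(8*π/7·x), and each of sin², cos² integrates to L/2 = 7/4 over (0, 7/2).
∫_0^7/2 u² dx = 7/36, so ||u||_L² = sqrt(7)/6.
∫_0^7/2 (u')² dx = 16*π^2/63, so ||u'||_L² = 4*sqrt(7)*π/21.
Ratio ||u||_L² / ||u'||_L² = 7/(8*π).
Sharp Poincaré constant on H^1_0(0, 7/2) is C_P = L/π = 7/(2*π), achieved by sin(2*π/7·x).
This is the k = 4 harmonic; the ratio L/(kπ) is strictly less than C_P = L/π, consistent with the sharp inequality ||u||_L² ≤ C_P ||u'||_L².


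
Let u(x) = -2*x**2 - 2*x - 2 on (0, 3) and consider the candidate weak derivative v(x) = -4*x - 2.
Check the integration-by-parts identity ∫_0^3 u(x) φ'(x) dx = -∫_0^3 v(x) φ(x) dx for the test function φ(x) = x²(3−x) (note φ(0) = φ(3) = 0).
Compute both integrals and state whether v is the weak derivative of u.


LHS = 621/10, RHS = 621/10. Yes, v = u' weakly.

u(x) = -2*x**2 - 2*x - 2, classical derivative u'(x) = -4*x - 2.
φ(x) = x²(3−x), so φ'(x) = 3*x*(2 - x).
Note φ(0) = φ(3) = 0, so the boundary term u·φ vanishes.
LHS = ∫_0^3 u(x) φ'(x) dx = ∫_0^3 (6*x^4 - 6*x^3 - 6*x^2 - 12*x) dx. Term by term:
  ∫_0^3 6*x^4 dx = 1458/5;  ∫_0^3 -6*x^3 dx = -243/2;  ∫_0^3 -6*x^2 dx = -54;
  ∫_0^3 -12*x dx = -54.
Sum: 1458/5 − 243/2 − 54 − 54 = 621/10.
So LHS = 621/10.
∫_0^3 v(x) φ(x) dx = ∫_0^3 (4*x^4 - 10*x^3 - 6*x^2) dx. Term by term:
  ∫_0^3 4*x^4 dx = 972/5;  ∫_0^3 -10*x^3 dx = -405/2;  ∫_0^3 -6*x^2 dx = -54.
Sum: 972/5 − 405/2 − 54 = -621/10.
So RHS = -∫_0^3 v(x) φ(x) dx = 621/10.
LHS = RHS, so the identity holds for this test φ.
Moreover u is smooth here and v(x) = u'(x) = -4*x - 2 pointwise, so the identity holds for every test function. Hence v is the weak derivative of u.


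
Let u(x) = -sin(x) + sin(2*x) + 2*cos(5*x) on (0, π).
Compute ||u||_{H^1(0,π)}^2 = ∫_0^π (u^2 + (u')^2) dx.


||u||_{H^1(0,π)}^2 = -416/21 + 111*π/2

u'(x) = -10*sin(5*x) - cos(x) + 2*cos(2*x).
Expand u² and (u')² and integrate term by term on (0, π), using: for integers n ≥ 1, ∫_0^π sin²(nx) dx = ∫_0^π cos²(nx) dx = π/2; for n ≠ n', ∫_0^π sin(nx)sin(n'x) dx = ∫_0^π cos(nx)cos(n'x) dx = 0; and by product-to-sum, ∫_0^π sin(nx)cos(n'x) dx = ½∫_0^π [sin((n+n')x) + sin((n−n')x)] dx, which is 0 when n+n' is even and 2n/(n²−n'²) when n+n' is odd (it need not vanish on (0, π)).
  u² squared terms: (-1)²·∫sin(x)² dx = 1·π/2 = π/2;  (2)²·∫cos(5x)² dx = 4·π/2 = 2*π;  (1)²·∫sin(2x)² dx = 1·π/2 = π/2.
  u² cross terms: 2·(-1)·(2)·∫sin(x)·cos(5x) dx = -4·(0) = 0;  2·(-1)·(1)·∫sin(x)·sin(2x) dx = -2·(0) = 0;  2·(2)·(1)·∫cos(5x)·sin(2x) dx = 4·(-4/21) = -16/21.
  So ∫_0^π u² dx = π/2 + 2*π + π/2 + 0 + 0 − 16/21 = -16/21 + 3*π.
  (u')² squared terms: (-1)²·∫cos(x)² dx = 1·π/2 = π/2;  (-10)²·∫sin(5x)² dx = 100·π/2 = 50*π;  (2)²·∫cos(2x)² dx = 4·π/2 = 2*π.
  (u')² cross terms: 2·(-1)·(-10)·∫cos(x)·sin(5x) dx = 20·(0) = 0;  2·(-1)·(2)·∫cos(x)·cos(2x) dx = -4·(0) = 0;  2·(-10)·(2)·∫sin(5x)·cos(2x) dx = -40·(10/21) = -400/21.
  So ∫_0^π (u')² dx = π/2 + 50*π + 2*π + 0 + 0 − 400/21 = -400/21 + 105*π/2.
||u||_{H^1}^2 = (-16/21 + 3*π) + (-400/21 + 105*π/2) = -416/21 + 111*π/2.


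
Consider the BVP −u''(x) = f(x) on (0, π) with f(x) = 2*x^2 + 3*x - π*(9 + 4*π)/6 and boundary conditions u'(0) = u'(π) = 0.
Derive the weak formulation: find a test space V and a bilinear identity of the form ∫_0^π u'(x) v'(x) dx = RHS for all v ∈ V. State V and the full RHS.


V = H^1(0, π) (no boundary constraint on v; u is determined up to an additive constant); weak form: ∫_0^π u'v' dx = ∫_0^π (2*x^2 + 3*x - π*(9 + 4*π)/6) v dx for all v ∈ V.

Multiply both sides by a test function v and integrate from 0 to π:
  ∫_0^π −u''(x) v(x) dx = ∫_0^π f(x) v(x) dx.
Integrate the LHS by parts once:
  ∫_0^π −u'' v dx = −[u'(x) v(x)]_0^π + ∫_0^π u'(x) v'(x) dx.
Thus ∫_0^π u'(x) v'(x) dx = ∫_0^π f(x) v(x) dx + [u'(x) v(x)]_0^π.
Choose V so that boundary terms are either known or forced to vanish.
u has homogeneous Neumann: u'(0) = u'(π) = 0. So [u' v]_0^π = 0·v(π) − 0·v(0) = 0 for any v; take V = H^1(0, π).
Weak formulation: find u (satisfying any essential BC) such that ∫_0^π u'(x) v'(x) dx = ∫_0^π f v dx for all v ∈ V (homogeneous Neumann, so boundary terms vanish).
Substituting f(x) = 2*x^2 + 3*x - π*(9 + 4*π)/6, the right-hand side is ∫_0^π (2*x^2 + 3*x - π*(9 + 4*π)/6) v dx.
Compatibility check (pure Neumann): taking v ≡ 1 ∈ V gives 0 = ∫_0^π f dx + (0) − (0), i.e. ∫_0^π f dx must equal u'(0) − u'(π) = 0. Indeed ∫_0^π (2*x^2 + 3*x - π*(9 + 4*π)/6) dx = 0, so the data are compatible. The solution is then unique only up to an additive constant (fix it e.g. by requiring ∫_0^π u dx = 0).


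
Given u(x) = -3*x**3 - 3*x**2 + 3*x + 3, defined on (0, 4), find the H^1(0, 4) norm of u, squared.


||u||_{H^1}^2 = 1822056/35

The H^1 norm (squared) on an interval (0, L) is
  ||u||_{H^1}^2 = ∫_0^L u(x)^2 dx + ∫_0^L u'(x)^2 dx.
Compute u'(x) = -9*x**2 - 6*x + 3.
Then u(x)^2 = 9*x**6 + 18*x**5 - 9*x**4 - 36*x**3 - 9*x**2 + 18*x + 9 and u'(x)^2 = 81*x**4 + 108*x**3 - 18*x**2 - 36*x + 9.
Integrate each monomial from 0 to 4 using ∫_0^4 c·x^n dx = c·4^(n+1)/(n+1):
  ∫_0^4 u(x)^2 dx = ∫_0^4 (9*x^6 + 18*x^5 - 9*x^4 - 36*x^3 - 9*x^2 + 18*x + 9) dx. Term by term:
    ∫_0^4 9*x^6 dx = 147456/7;  ∫_0^4 18*x^5 dx = 12288;  ∫_0^4 -9*x^4 dx = -9216/5;
    ∫_0^4 -36*x^3 dx = -2304;  ∫_0^4 -9*x^2 dx = -192;  ∫_0^4 18*x dx = 144;
    ∫_0^4 9 dx = 36.
  Sum: 147456/7 + 12288 − 9216/5 − 2304 − 192 + 144 + 36 = 1021788/35.
  ∫_0^4 u'(x)^2 dx = ∫_0^4 (81*x^4 + 108*x^3 - 18*x^2 - 36*x + 9) dx. Term by term:
    ∫_0^4 81*x^4 dx = 82944/5;  ∫_0^4 108*x^3 dx = 6912;  ∫_0^4 -18*x^2 dx = -384;
    ∫_0^4 -36*x dx = -288;  ∫_0^4 9 dx = 36.
  Sum: 82944/5 + 6912 − 384 − 288 + 36 = 114324/5.
Adding: ||u||_{H^1}^2 = 1021788/35 + 114324/5 = 1822056/35.


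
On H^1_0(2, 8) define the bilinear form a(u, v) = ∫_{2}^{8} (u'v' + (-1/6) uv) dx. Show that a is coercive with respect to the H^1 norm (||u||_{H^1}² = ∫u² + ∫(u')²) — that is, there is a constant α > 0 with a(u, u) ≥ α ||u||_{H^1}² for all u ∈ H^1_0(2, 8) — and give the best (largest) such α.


α = (-6 + π^2)/(π^2 + 36)

Coercivity of a(·,·) on H^1_0(2, 8) means a(u, u) ≥ α ||u||_{H^1}² for every u ∈ H^1_0.
The interval has length L = 6, and Poincaré/coercivity depend only on L. Here a(u, u) = ∫(u')² + (-1/6)·∫u².
Here c = -1/6 < 0 with |c| < (π/L)² = π^2/36, so coercivity still holds. The condition a(u,u) ≥ α||u||_{H^1}² reads (1−α)∫(u')² ≥ (α−c)∫u². Any admissible α is ≤ 1 (rapidly oscillating u have ∫u²/∫(u')² → 0), and α = 1 would force 0 ≥ (1−c)∫u², impossible since c < 1; so 1−α > 0. By the sharp Poincaré inequality on H^1_0 of an interval of length L, ∫(u')² ≥ (π/L)²∫u² with equality for the first sine mode sin(π(x−x₀)/L) (x₀ the left endpoint), so the inequality holds for all u iff (1−α)(π/L)² ≥ α − c, i.e. α ≤ ((π/L)² + c)/((π/L)² + 1) = (1 + c(L/π)²)/(1 + (L/π)²). (Direct route, valid since c ≤ 0: Poincaré gives c∫u² ≥ c(L/π)²∫(u')², so a(u,u) ≥ (1 + c(L/π)²)∫(u')², while ||u||_{H^1}² ≤ (1 + (L/π)²)∫(u')²; dividing yields the same α.) With (π/L)² = π^2/36 and c = -1/6, the largest admissible constant is α = ((π/L)² + c)/((π/L)² + 1).
Simplifying, α = (-6 + π^2)/(π^2 + 36).


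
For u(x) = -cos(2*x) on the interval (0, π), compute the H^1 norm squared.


||u||_{H^1(0,π)}^2 = 5*π/2

u'(x) = 2*sin(2*x).
Expand u² and (u')² and integrate term by term on (0, π), using: for integers n ≥ 1, ∫_0^π sin²(nx) dx = ∫_0^π cos²(nx) dx = π/2; for n ≠ n', ∫_0^π sin(nx)sin(n'x) dx = ∫_0^π cos(nx)cos(n'x) dx = 0; and by product-to-sum, ∫_0^π sin(nx)cos(n'x) dx = ½∫_0^π [sin((n+n')x) + sin((n−n')x)] dx, which is 0 when n+n' is even and 2n/(n²−n'²) when n+n' is odd (it need not vanish on (0, π)).
  u² squared terms: (-1)²·∫cos(2x)² dx = 1·π/2 = π/2.
  So ∫_0^π u² dx = π/2.
  (u')² squared terms: (2)²·∫sin(2x)² dx = 4·π/2 = 2*π.
  So ∫_0^π (u')² dx = 2*π.
||u||_{H^1}^2 = (π/2) + (2*π) = 5*π/2.


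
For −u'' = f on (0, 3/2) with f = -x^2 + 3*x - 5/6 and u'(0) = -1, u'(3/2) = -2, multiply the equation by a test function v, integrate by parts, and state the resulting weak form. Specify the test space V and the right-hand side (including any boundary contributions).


V = H^1(0, 3/2) (v unrestricted at boundary; u is determined up to an additive constant); weak form: ∫_0^3/2 u'v' dx = ∫_0^3/2 (-x^2 + 3*x - 5/6) v dx − 2·v(3/2) + v(0) for all v ∈ V.

Multiply both sides by a test function v and integrate from 0 to 3/2:
  ∫_0^3/2 −u''(x) v(x) dx = ∫_0^3/2 f(x) v(x) dx.
Integrate the LHS by parts once:
  ∫_0^3/2 −u'' v dx = −[u'(x) v(x)]_0^3/2 + ∫_0^3/2 u'(x) v'(x) dx.
Thus ∫_0^3/2 u'(x) v'(x) dx = ∫_0^3/2 f(x) v(x) dx + [u'(x) v(x)]_0^3/2.
Choose V so that boundary terms are either known or forced to vanish.
u has inhomogeneous Neumann u'(0) = -1, u'(3/2) = -2. [u' v]_0^3/2 = (-2)·v(3/2) − (-1)·v(0) = − 2·v(3/2) + v(0). Take V = H^1(0, 3/2); boundary term becomes part of RHS.
Weak formulation: find u (satisfying any essential BC) such that ∫_0^3/2 u'(x) v'(x) dx = ∫_0^3/2 f v dx − 2·v(3/2) + v(0) for all v ∈ V (Neumann data are natural BCs: they enter the RHS as boundary terms).
Substituting f(x) = -x^2 + 3*x - 5/6, the right-hand side is ∫_0^3/2 (-x^2 + 3*x - 5/6) v dx − 2·v(3/2) + v(0).
Compatibility check (pure Neumann): taking v ≡ 1 ∈ V gives 0 = ∫_0^3/2 f dx + (-2) − (-1), i.e. ∫_0^3/2 f dx must equal u'(0) − u'(3/2) = 1. Indeed ∫_0^3/2 (-x^2 + 3*x - 5/6) dx = 1, so the data are compatible. The solution is then unique only up to an additive constant (fix it e.g. by requiring ∫_0^3/2 u dx = 0).


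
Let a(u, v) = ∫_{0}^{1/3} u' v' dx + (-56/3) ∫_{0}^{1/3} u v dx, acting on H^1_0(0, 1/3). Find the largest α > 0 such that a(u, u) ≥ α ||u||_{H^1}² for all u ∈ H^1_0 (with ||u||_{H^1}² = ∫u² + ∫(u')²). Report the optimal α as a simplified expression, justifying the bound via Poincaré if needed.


α = (-56 + 27*π^2)/(3*(1 + 9*π^2))

Coercivity of a(·,·) on H^1_0(0, 1/3) means a(u, u) ≥ α ||u||_{H^1}² for every u ∈ H^1_0.
The interval has length L = 1/3, and Poincaré/coercivity depend only on L. Here a(u, u) = ∫(u')² + (-56/3)·∫u².
Here c = -56/3 < 0 with |c| < (π/L)² = 9*π^2, so coercivity still holds. The condition a(u,u) ≥ α||u||_{H^1}² reads (1−α)∫(u')² ≥ (α−c)∫u². Any admissible α is ≤ 1 (rapidly oscillating u have ∫u²/∫(u')² → 0), and α = 1 would force 0 ≥ (1−c)∫u², impossible since c < 1; so 1−α > 0. By the sharp Poincaré inequality on H^1_0 of an interval of length L, ∫(u')² ≥ (π/L)²∫u² with equality for the first sine mode sin(π(x−x₀)/L) (x₀ the left endpoint), so the inequality holds for all u iff (1−α)(π/L)² ≥ α − c, i.e. α ≤ ((π/L)² + c)/((π/L)² + 1) = (1 + c(L/π)²)/(1 + (L/π)²). (Direct route, valid since c ≤ 0: Poincaré gives c∫u² ≥ c(L/π)²∫(u')², so a(u,u) ≥ (1 + c(L/π)²)∫(u')², while ||u||_{H^1}² ≤ (1 + (L/π)²)∫(u')²; dividing yields the same α.) With (π/L)² = 9*π^2 and c = -56/3, the largest admissible constant is α = ((π/L)² + c)/((π/L)² + 1).
Simplifying, α = (-56 + 27*π^2)/(3*(1 + 9*π^2)).


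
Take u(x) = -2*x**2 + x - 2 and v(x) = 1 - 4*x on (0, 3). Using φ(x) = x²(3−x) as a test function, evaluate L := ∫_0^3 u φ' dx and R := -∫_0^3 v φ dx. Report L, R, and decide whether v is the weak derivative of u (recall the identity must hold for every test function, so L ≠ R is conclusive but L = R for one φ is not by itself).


LHS = 837/20, RHS = 837/20. Yes, v = u' weakly.

u(x) = -2*x**2 + x - 2, classical derivative u'(x) = 1 - 4*x.
φ(x) = x²(3−x), so φ'(x) = 3*x*(2 - x).
Note φ(0) = φ(3) = 0, so the boundary term u·φ vanishes.
LHS = ∫_0^3 u(x) φ'(x) dx = ∫_0^3 (6*x^4 - 15*x^3 + 12*x^2 - 12*x) dx. Term by term:
  ∫_0^3 6*x^4 dx = 1458/5;  ∫_0^3 -15*x^3 dx = -1215/4;  ∫_0^3 12*x^2 dx = 108;
  ∫_0^3 -12*x dx = -54.
Sum: 1458/5 − 1215/4 + 108 − 54 = 837/20.
So LHS = 837/20.
∫_0^3 v(x) φ(x) dx = ∫_0^3 (4*x^4 - 13*x^3 + 3*x^2) dx. Term by term:
  ∫_0^3 4*x^4 dx = 972/5;  ∫_0^3 -13*x^3 dx = -1053/4;  ∫_0^3 3*x^2 dx = 27.
Sum: 972/5 − 1053/4 + 27 = -837/20.
So RHS = -∫_0^3 v(x) φ(x) dx = 837/20.
LHS = RHS, so the identity holds for this test φ.
Moreover u is smooth here and v(x) = u'(x) = 1 - 4*x pointwise, so the identity holds for every test function. Hence v is the weak derivative of u.


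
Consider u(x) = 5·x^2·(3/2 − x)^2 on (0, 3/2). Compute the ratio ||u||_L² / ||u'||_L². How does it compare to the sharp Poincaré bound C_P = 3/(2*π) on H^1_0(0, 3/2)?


||u||_L² / ||u'||_L² = sqrt(3)/4 < C_P = 3/(2*π).

u(x) = 5·x^2·(3/2 − x)^2, so u'(x) = 5*x*(2*x - 3)*(4*x - 3)/2.
u(x) = 5·x^2·(3/2 − x)^2 vanishes at x = 0 and x = 3/2, so u ∈ H^1_0(0, 3/2). Differentiate via the product rule and integrate the resulting polynomials term by term.
  ∫_0^3/2 u² dx = ∫_0^3/2 (25*x^8 - 150*x^7 + 675*x^6/2 - 675*x^5/2 + 2025*x^4/16) dx. Term by term:
    ∫_0^3/2 25*x^8 dx = 54675/512;  ∫_0^3/2 -150*x^7 dx = -492075/1024;  ∫_0^3/2 675*x^6/2 dx = 1476225/1792;
    ∫_0^3/2 -675*x^5/2 dx = -164025/256;  ∫_0^3/2 2025*x^4/16 dx = 98415/512.
  Sum: 54675/512 − 492075/1024 + 1476225/1792 − 164025/256 + 98415/512 = 10935/7168.
  ∫_0^3/2 (u')² dx = ∫_0^3/2 (400*x^6 - 1800*x^5 + 2925*x^4 - 2025*x^3 + 2025*x^2/4) dx. Term by term:
    ∫_0^3/2 400*x^6 dx = 54675/56;  ∫_0^3/2 -1800*x^5 dx = -54675/16;  ∫_0^3/2 2925*x^4 dx = 142155/32;
    ∫_0^3/2 -2025*x^3 dx = -164025/64;  ∫_0^3/2 2025*x^2/4 dx = 18225/32.
  Sum: 54675/56 − 54675/16 + 142155/32 − 164025/64 + 18225/32 = 3645/448.
∫_0^3/2 u² dx = 10935/7168, so ||u||_L² = 27*sqrt(105)/224.
∫_0^3/2 (u')² dx = 3645/448, so ||u'||_L² = 27*sqrt(35)/56.
Ratio ||u||_L² / ||u'||_L² = sqrt(3)/4.
Sharp Poincaré constant on H^1_0(0, 3/2) is C_P = L/π = 3/(2*π), achieved by sin(2*π/3·x).
A polynomial bump cannot attain the sharp Poincaré constant (only the first sine eigenfunction does), so the ratio is strictly less than C_P, consistent with ||u||_L² ≤ C_P ||u'||_L².


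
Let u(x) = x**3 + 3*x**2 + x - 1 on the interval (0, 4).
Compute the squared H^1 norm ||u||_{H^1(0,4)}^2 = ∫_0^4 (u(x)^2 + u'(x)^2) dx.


||u||_{H^1}^2 = 293368/21

The H^1 norm (squared) on an interval (0, L) is
  ||u||_{H^1}^2 = ∫_0^L u(x)^2 dx + ∫_0^L u'(x)^2 dx.
Compute u'(x) = 3*x**2 + 6*x + 1.
Then u(x)^2 = x**6 + 6*x**5 + 11*x**4 + 4*x**3 - 5*x**2 - 2*x + 1 and u'(x)^2 = 9*x**4 + 36*x**3 + 42*x**2 + 12*x + 1.
Integrate each monomial from 0 to 4 using ∫_0^4 c·x^n dx = c·4^(n+1)/(n+1):
  ∫_0^4 u(x)^2 dx = ∫_0^4 (x^6 + 6*x^5 + 11*x^4 + 4*x^3 - 5*x^2 - 2*x + 1) dx. Term by term:
    ∫_0^4 x^6 dx = 16384/7;  ∫_0^4 6*x^5 dx = 4096;  ∫_0^4 11*x^4 dx = 11264/5;
    ∫_0^4 4*x^3 dx = 256;  ∫_0^4 -5*x^2 dx = -320/3;  ∫_0^4 -2*x dx = -16;
    ∫_0^4 1 dx = 4.
  Sum: 16384/7 + 4096 + 11264/5 + 256 − 320/3 − 16 + 4 = 926804/105.
  ∫_0^4 u'(x)^2 dx = ∫_0^4 (9*x^4 + 36*x^3 + 42*x^2 + 12*x + 1) dx. Term by term:
    ∫_0^4 9*x^4 dx = 9216/5;  ∫_0^4 36*x^3 dx = 2304;  ∫_0^4 42*x^2 dx = 896;
    ∫_0^4 12*x dx = 96;  ∫_0^4 1 dx = 4.
  Sum: 9216/5 + 2304 + 896 + 96 + 4 = 25716/5.
Adding: ||u||_{H^1}^2 = 926804/105 + 25716/5 = 293368/21.


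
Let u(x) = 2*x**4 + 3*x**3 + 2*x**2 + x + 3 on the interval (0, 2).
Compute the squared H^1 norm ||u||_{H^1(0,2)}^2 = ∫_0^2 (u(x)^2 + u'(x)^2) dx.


||u||_{H^1}^2 = 1726672/315

The H^1 norm (squared) on an interval (0, L) is
  ||u||_{H^1}^2 = ∫_0^L u(x)^2 dx + ∫_0^L u'(x)^2 dx.
Compute u'(x) = 8*x**3 + 9*x**2 + 4*x + 1.
Then u(x)^2 = 4*x**8 + 12*x**7 + 17*x**6 + 16*x**5 + 22*x**4 + 22*x**3 + 13*x**2 + 6*x + 9 and u'(x)^2 = 64*x**6 + 144*x**5 + 145*x**4 + 88*x**3 + 34*x**2 + 8*x + 1.
Integrate each monomial from 0 to 2 using ∫_0^2 c·x^n dx = c·2^(n+1)/(n+1):
  ∫_0^2 u(x)^2 dx = ∫_0^2 (4*x^8 + 12*x^7 + 17*x^6 + 16*x^5 + 22*x^4 + 22*x^3 + 13*x^2 + 6*x + 9) dx. Term by term:
    ∫_0^2 4*x^8 dx = 2048/9;  ∫_0^2 12*x^7 dx = 384;  ∫_0^2 17*x^6 dx = 2176/7;
    ∫_0^2 16*x^5 dx = 512/3;  ∫_0^2 22*x^4 dx = 704/5;  ∫_0^2 22*x^3 dx = 88;
    ∫_0^2 13*x^2 dx = 104/3;  ∫_0^2 6*x dx = 12;  ∫_0^2 9 dx = 18.
  Sum: 2048/9 + 384 + 2176/7 + 512/3 + 704/5 + 88 + 104/3 + 12 + 18 = 436762/315.
  ∫_0^2 u'(x)^2 dx = ∫_0^2 (64*x^6 + 144*x^5 + 145*x^4 + 88*x^3 + 34*x^2 + 8*x + 1) dx. Term by term:
    ∫_0^2 64*x^6 dx = 8192/7;  ∫_0^2 144*x^5 dx = 1536;  ∫_0^2 145*x^4 dx = 928;
    ∫_0^2 88*x^3 dx = 352;  ∫_0^2 34*x^2 dx = 272/3;  ∫_0^2 8*x dx = 16;
    ∫_0^2 1 dx = 2.
  Sum: 8192/7 + 1536 + 928 + 352 + 272/3 + 16 + 2 = 85994/21.
Adding: ||u||_{H^1}^2 = 436762/315 + 85994/21 = 1726672/315.


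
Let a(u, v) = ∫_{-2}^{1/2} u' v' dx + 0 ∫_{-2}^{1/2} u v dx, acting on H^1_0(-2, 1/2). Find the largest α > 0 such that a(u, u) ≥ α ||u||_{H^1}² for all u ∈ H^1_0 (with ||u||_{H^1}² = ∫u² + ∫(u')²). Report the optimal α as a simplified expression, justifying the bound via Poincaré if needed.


α = 4*π^2/(25 + 4*π^2)

Coercivity of a(·,·) on H^1_0(-2, 1/2) means a(u, u) ≥ α ||u||_{H^1}² for every u ∈ H^1_0.
The interval has length L = 5/2, and Poincaré/coercivity depend only on L. Here a(u, u) = ∫(u')² + (0)·∫u².
Here c = 0, so a(u,u) = ∫(u')² alone. The condition a(u,u) ≥ α||u||_{H^1}² reads (1−α)∫(u')² ≥ (α−c)∫u². Any admissible α is ≤ 1 (rapidly oscillating u have ∫u²/∫(u')² → 0), and α = 1 would force 0 ≥ (1−c)∫u², impossible since c < 1; so 1−α > 0. By the sharp Poincaré inequality on H^1_0 of an interval of length L, ∫(u')² ≥ (π/L)²∫u² with equality for the first sine mode sin(π(x−x₀)/L) (x₀ the left endpoint), so the inequality holds for all u iff (1−α)(π/L)² ≥ α − c, i.e. α ≤ ((π/L)² + c)/((π/L)² + 1) = (1 + c(L/π)²)/(1 + (L/π)²). (Direct route, valid since c ≤ 0: Poincaré gives c∫u² ≥ c(L/π)²∫(u')², so a(u,u) ≥ (1 + c(L/π)²)∫(u')², while ||u||_{H^1}² ≤ (1 + (L/π)²)∫(u')²; dividing yields the same α.) With (π/L)² = 4*π^2/25 and c = 0, the largest admissible constant is α = ((π/L)² + c)/((π/L)² + 1).
Simplifying, α = 4*π^2/(25 + 4*π^2).


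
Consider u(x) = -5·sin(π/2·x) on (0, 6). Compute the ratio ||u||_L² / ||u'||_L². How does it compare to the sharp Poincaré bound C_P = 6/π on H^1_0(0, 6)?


||u||_L² / ||u'||_L² = 2/π < C_P = 6/π.

u(x) = -5·sin(π/2·x), so u'(x) = -5*π*cos(π*x/2)/2.
Writing u(x) = A·sin(kπx/L) with A = -5 and k = 3, use ∫_0^L sin²(kπx/L) dx = L/2 and ∫_0^L cos²(kπx/L) dx = L/2.
u² = 25·sin²(π/2·x) and (u')² = 25*π^2/4·cos²(π/2·x), and each of sin², cos² integrates to L/2 = 3 over (0, 6).
∫_0^6 u² dx = 75, so ||u||_L² = 5*sqrt(3).
∫_0^6 (u')² dx = 75*π^2/4, so ||u'||_L² = 5*sqrt(3)*π/2.
Ratio ||u||_L² / ||u'||_L² = 2/π.
Sharp Poincaré constant on H^1_0(0, 6) is C_P = L/π = 6/π, achieved by sin(π/6·x).
This is the k = 3 harmonic; the ratio L/(kπ) is strictly less than C_P = L/π, consistent with the sharp inequality ||u||_L² ≤ C_P ||u'||_L².


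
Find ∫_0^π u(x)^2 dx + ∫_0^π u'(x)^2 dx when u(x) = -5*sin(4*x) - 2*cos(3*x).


||u||_{H^1(0,π)}^2 = 1600/7 + 465*π/2

u'(x) = 6*sin(3*x) - 20*cos(4*x).
Expand u² and (u')² and integrate term by term on (0, π), using: for integers n ≥ 1, ∫_0^π sin²(nx) dx = ∫_0^π cos²(nx) dx = π/2; for n ≠ n', ∫_0^π sin(nx)sin(n'x) dx = ∫_0^π cos(nx)cos(n'x) dx = 0; and by product-to-sum, ∫_0^π sin(nx)cos(n'x) dx = ½∫_0^π [sin((n+n')x) + sin((n−n')x)] dx, which is 0 when n+n' is even and 2n/(n²−n'²) when n+n' is odd (it need not vanish on (0, π)).
  u² squared terms: (-5)²·∫sin(4x)² dx = 25·π/2 = 25*π/2;  (-2)²·∫cos(3x)² dx = 4·π/2 = 2*π.
  u² cross terms: 2·(-5)·(-2)·∫sin(4x)·cos(3x) dx = 20·(8/7) = 160/7.
  So ∫_0^π u² dx = 25*π/2 + 2*π + 160/7 = 160/7 + 29*π/2.
  (u')² squared terms: (-20)²·∫cos(4x)² dx = 400·π/2 = 200*π;  (6)²·∫sin(3x)² dx = 36·π/2 = 18*π.
  (u')² cross terms: 2·(-20)·(6)·∫cos(4x)·sin(3x) dx = -240·(-6/7) = 1440/7.
  So ∫_0^π (u')² dx = 200*π + 18*π + 1440/7 = 1440/7 + 218*π.
||u||_{H^1}^2 = (160/7 + 29*π/2) + (1440/7 + 218*π) = 1600/7 + 465*π/2.


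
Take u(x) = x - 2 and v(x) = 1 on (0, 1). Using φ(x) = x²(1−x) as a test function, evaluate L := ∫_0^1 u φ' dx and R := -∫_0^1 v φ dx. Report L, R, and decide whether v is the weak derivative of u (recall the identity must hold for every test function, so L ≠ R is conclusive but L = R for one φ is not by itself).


LHS = -1/12, RHS = -1/12. Yes, v = u' weakly.

u(x) = x - 2, classical derivative u'(x) = 1.
φ(x) = x²(1−x), so φ'(x) = x*(2 - 3*x).
Note φ(0) = φ(1) = 0, so the boundary term u·φ vanishes.
LHS = ∫_0^1 u(x) φ'(x) dx = ∫_0^1 (-3*x^3 + 8*x^2 - 4*x) dx. Term by term:
  ∫_0^1 -3*x^3 dx = -3/4;  ∫_0^1 8*x^2 dx = 8/3;  ∫_0^1 -4*x dx = -2.
Sum: -3/4 + 8/3 − 2 = -1/12.
So LHS = -1/12.
∫_0^1 v(x) φ(x) dx = ∫_0^1 (-x^3 + x^2) dx. Term by term:
  ∫_0^1 -x^3 dx = -1/4;  ∫_0^1 x^2 dx = 1/3.
Sum: -1/4 + 1/3 = 1/12.
So RHS = -∫_0^1 v(x) φ(x) dx = -1/12.
LHS = RHS, so the identity holds for this test φ.
Moreover u is smooth here and v(x) = u'(x) = 1 pointwise, so the identity holds for every test function. Hence v is the weak derivative of u.


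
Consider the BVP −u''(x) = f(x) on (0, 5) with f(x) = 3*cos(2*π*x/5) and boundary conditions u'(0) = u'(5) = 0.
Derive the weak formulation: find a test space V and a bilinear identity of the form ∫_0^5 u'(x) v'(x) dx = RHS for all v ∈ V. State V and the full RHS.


V = H^1(0, 5) (no boundary constraint on v; u is determined up to an additive constant); weak form: ∫_0^5 u'v' dx = ∫_0^5 (3*cos(2*π*x/5)) v dx for all v ∈ V.

Multiply both sides by a test function v and integrate from 0 to 5:
  ∫_0^5 −u''(x) v(x) dx = ∫_0^5 f(x) v(x) dx.
Integrate the LHS by parts once:
  ∫_0^5 −u'' v dx = −[u'(x) v(x)]_0^5 + ∫_0^5 u'(x) v'(x) dx.
Thus ∫_0^5 u'(x) v'(x) dx = ∫_0^5 f(x) v(x) dx + [u'(x) v(x)]_0^5.
Choose V so that boundary terms are either known or forced to vanish.
u has homogeneous Neumann: u'(0) = u'(5) = 0. So [u' v]_0^5 = 0·v(5) − 0·v(0) = 0 for any v; take V = H^1(0, 5).
Weak formulation: find u (satisfying any essential BC) such that ∫_0^5 u'(x) v'(x) dx = ∫_0^5 f v dx for all v ∈ V (homogeneous Neumann, so boundary terms vanish).
Substituting f(x) = 3*cos(2*π*x/5), the right-hand side is ∫_0^5 (3*cos(2*π*x/5)) v dx.
Compatibility check (pure Neumann): taking v ≡ 1 ∈ V gives 0 = ∫_0^5 f dx + (0) − (0), i.e. ∫_0^5 f dx must equal u'(0) − u'(5) = 0. Indeed ∫_0^5 (3*cos(2*π*x/5)) dx = 0, so the data are compatible. The solution is then unique only up to an additive constant (fix it e.g. by requiring ∫_0^5 u dx = 0).


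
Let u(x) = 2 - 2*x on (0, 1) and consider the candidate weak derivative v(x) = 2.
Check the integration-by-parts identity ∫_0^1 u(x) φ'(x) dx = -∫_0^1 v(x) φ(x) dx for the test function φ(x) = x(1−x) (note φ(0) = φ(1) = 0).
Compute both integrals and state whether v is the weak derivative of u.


LHS = 1/3, RHS = -1/3. No, v is not the weak derivative of u.

u(x) = 2 - 2*x, classical derivative u'(x) = -2.
φ(x) = x(1−x), so φ'(x) = 1 - 2*x.
Note φ(0) = φ(1) = 0, so the boundary term u·φ vanishes.
LHS = ∫_0^1 u(x) φ'(x) dx = ∫_0^1 (4*x^2 - 6*x + 2) dx. Term by term:
  ∫_0^1 4*x^2 dx = 4/3;  ∫_0^1 -6*x dx = -3;  ∫_0^1 2 dx = 2.
Sum: 4/3 − 3 + 2 = 1/3.
So LHS = 1/3.
∫_0^1 v(x) φ(x) dx = ∫_0^1 (-2*x^2 + 2*x) dx. Term by term:
  ∫_0^1 -2*x^2 dx = -2/3;  ∫_0^1 2*x dx = 1.
Sum: -2/3 + 1 = 1/3.
So RHS = -∫_0^1 v(x) φ(x) dx = -1/3.
LHS − RHS = 2/3 ≠ 0, so the identity fails.
(For a valid weak derivative the identity must hold for EVERY test function, in particular this one. The failure shows v is NOT the weak derivative of u.)
Correct weak derivative would be u'(x) = -2.


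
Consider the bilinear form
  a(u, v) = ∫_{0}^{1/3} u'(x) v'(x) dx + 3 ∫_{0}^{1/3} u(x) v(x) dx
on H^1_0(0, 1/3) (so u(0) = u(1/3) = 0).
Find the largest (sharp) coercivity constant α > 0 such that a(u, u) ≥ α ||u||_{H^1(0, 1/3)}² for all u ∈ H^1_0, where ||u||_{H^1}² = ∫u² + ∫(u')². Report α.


α = 1

Coercivity of a(·,·) on H^1_0(0, 1/3) means a(u, u) ≥ α ||u||_{H^1}² for every u ∈ H^1_0.
The interval has length L = 1/3, and Poincaré/coercivity depend only on L. Here a(u, u) = ∫(u')² + (3)·∫u².
Here c = 3 ≥ 1, so a(u,u) = ∫(u')² + c∫u² ≥ ∫(u')² + ∫u² = ||u||_{H^1}², i.e. α = 1 works. No larger α is possible: a(u,u) ≥ α||u||_{H^1}² means (1−α)∫(u')² ≥ (α−c)∫u², and for the modes u_n = sin(nπ(x−x₀)/L) (x₀ the left endpoint) one has ∫u_n²/∫(u_n')² = (L/(nπ))² → 0, so a(u_n,u_n)/||u_n||_{H^1}² → 1. Hence the optimal constant is α = 1.
Therefore α = 1.


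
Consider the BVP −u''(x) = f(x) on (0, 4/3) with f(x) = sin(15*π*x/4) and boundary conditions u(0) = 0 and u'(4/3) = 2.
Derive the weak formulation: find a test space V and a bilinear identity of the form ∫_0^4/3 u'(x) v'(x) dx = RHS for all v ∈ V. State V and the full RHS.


V = {v ∈ H^1(0, 4/3) : v(0) = 0} (test functions vanish at x = 0 where u is specified); weak form: ∫_0^4/3 u'v' dx = ∫_0^4/3 (sin(15*π*x/4)) v dx + 2·v(4/3) for all v ∈ V.

Multiply both sides by a test function v and integrate from 0 to 4/3:
  ∫_0^4/3 −u''(x) v(x) dx = ∫_0^4/3 f(x) v(x) dx.
Integrate the LHS by parts once:
  ∫_0^4/3 −u'' v dx = −[u'(x) v(x)]_0^4/3 + ∫_0^4/3 u'(x) v'(x) dx.
Thus ∫_0^4/3 u'(x) v'(x) dx = ∫_0^4/3 f(x) v(x) dx + [u'(x) v(x)]_0^4/3.
Choose V so that boundary terms are either known or forced to vanish.
Mixed BC: u(0) = 0 (Dirichlet) and u'(4/3) = 2 (Neumann). Define V = {v ∈ H^1(0, 4/3) : v(0) = 0}. Then [u' v]_0^4/3 = u'(4/3)·v(4/3) − u'(0)·0 = 2·v(4/3).
Weak formulation: find u (satisfying any essential BC) such that ∫_0^4/3 u'(x) v'(x) dx = ∫_0^4/3 f v dx + 2·v(4/3) for all v ∈ V (Dirichlet at 0 absorbed into V; Neumann datum at x = 4/3 contributes the boundary term).
Substituting f(x) = sin(15*π*x/4), the right-hand side is ∫_0^4/3 (sin(15*π*x/4)) v dx + 2·v(4/3).
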